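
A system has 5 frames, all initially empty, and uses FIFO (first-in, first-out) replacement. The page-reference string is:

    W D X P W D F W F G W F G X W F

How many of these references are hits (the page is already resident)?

9

W -> fault, frames {W}
D -> fault, frames {W,D}
X -> fault, frames {W,D,X}
P -> fault, frames {W,D,X,P}
W -> hit
D -> hit
F -> fault, frames {W,D,X,P,F}
W -> hit
F -> hit
G -> fault, evict W, frames {D,X,P,F,G}
W -> fault, evict D, frames {X,P,F,G,W}
F -> hit
G -> hit
X -> hit
W -> hit
F -> hit
Hits: 9.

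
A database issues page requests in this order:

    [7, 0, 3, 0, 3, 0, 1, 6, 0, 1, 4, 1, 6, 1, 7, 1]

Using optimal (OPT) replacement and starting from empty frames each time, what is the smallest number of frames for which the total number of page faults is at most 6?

4

f=1: 16 faults
f=2: 9 faults
f=3: 7 faults
f=4: 6 faults
f=5: 6 faults
f=6: 6 faults
Smallest f with faults ≤ 6 is 4.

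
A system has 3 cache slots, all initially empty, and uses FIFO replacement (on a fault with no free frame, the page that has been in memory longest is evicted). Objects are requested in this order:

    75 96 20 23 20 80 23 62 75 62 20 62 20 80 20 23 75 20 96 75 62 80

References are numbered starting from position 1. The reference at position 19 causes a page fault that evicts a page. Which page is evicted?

pos 1: 75 → miss, frames (75)
pos 2: 96 → miss, frames (75 96)
pos 3: 20 → miss, frames (75 96 20)
pos 4: 23 → miss, evict 75, frames (96 20 23)
pos 5: 20 → hit
pos 6: 80 → miss, evict 96, frames (20 23 80)
pos 7: 23 → hit
pos 8: 62 → miss, evict 20, frames (23 80 62)
pos 9: 75 → miss, evict 23, frames (80 62 75)
pos 10: 62 → hit
pos 11: 20 → miss, evict 80, frames (62 75 20)
pos 12: 62 → hit
pos 13: 20 → hit
pos 14: 80 → miss, evict 62, frames (75 20 80)
pos 15: 20 → hit
pos 16: 23 → miss, evict 75, frames (20 80 23)
pos 17: 75 → miss, evict 20, frames (80 23 75)
pos 18: 20 → miss, evict 80, frames (23 75 20)
pos 19: 96 → miss, evict 23, frames (75 20 96)
At position 19, page 23 is evicted.

23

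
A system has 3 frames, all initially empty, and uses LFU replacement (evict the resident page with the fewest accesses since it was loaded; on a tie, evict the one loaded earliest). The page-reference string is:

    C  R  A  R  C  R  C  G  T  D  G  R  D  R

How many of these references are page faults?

8

C → fault, frames [C]
R → fault, frames [C, R]
A → fault, frames [C, R, A]
R → hit
C → hit
R → hit
C → hit
G → fault, evict A, frames [C, R, G]
T → fault, evict G, frames [C, R, T]
D → fault, evict T, frames [C, R, D]
G → fault, evict D, frames [C, R, G]
R → hit
D → fault, evict G, frames [C, R, D]
R → hit
Page faults: 8.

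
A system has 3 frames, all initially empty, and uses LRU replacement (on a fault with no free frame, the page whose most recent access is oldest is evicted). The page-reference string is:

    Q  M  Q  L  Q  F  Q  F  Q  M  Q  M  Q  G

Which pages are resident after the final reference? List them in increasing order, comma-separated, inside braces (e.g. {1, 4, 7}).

{G, M, Q}

Q: fault, frames {Q}
M: fault, frames {Q,M}
Q: hit
L: fault, frames {M,Q,L}
Q: hit
F: fault, evict M, frames {L,Q,F}
Q: hit
F: hit
Q: hit
M: fault, evict L, frames {F,Q,M}
Q: hit
M: hit
Q: hit
G: fault, evict F, frames {M,Q,G}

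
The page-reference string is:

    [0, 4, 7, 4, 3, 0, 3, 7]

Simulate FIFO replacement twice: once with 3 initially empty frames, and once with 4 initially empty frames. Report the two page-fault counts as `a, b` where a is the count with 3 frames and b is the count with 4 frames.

5, 4

3 frames: F F F . F F . . → 5 faults.
4 frames: F F F . F . . . → 4 faults.
4 < 5: adding a frame reduced faults, as is typical.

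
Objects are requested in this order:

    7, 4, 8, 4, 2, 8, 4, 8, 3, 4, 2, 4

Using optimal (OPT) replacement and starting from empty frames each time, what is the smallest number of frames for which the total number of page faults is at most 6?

f=1: 12 faults
f=2: 7 faults
f=3: 5 faults
f=4: 5 faults
f=5: 5 faults
Smallest f with faults ≤ 6 is 3.

3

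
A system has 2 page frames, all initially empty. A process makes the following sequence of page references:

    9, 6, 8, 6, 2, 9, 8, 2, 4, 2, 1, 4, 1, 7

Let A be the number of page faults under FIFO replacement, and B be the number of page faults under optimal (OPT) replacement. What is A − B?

Under FIFO: F F F . F F F F F . F . . F → 10 faults.
Under OPT: F F F . F F . F F . F . . F → 9 faults.
A − B = 10 − 9 = 1.

1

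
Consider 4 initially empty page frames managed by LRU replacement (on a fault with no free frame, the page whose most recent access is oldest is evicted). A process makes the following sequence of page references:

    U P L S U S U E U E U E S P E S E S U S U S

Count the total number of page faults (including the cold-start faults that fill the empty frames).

6

U: fault, frames (U)
P: fault, frames (U P)
L: fault, frames (U P L)
S: fault, frames (U P L S)
U: hit
S: hit
U: hit
E: fault, evict P, frames (L S U E)
U: hit
E: hit
U: hit
E: hit
S: hit
P: fault, evict L, frames (U E S P)
E: hit
S: hit
E: hit
S: hit
U: hit
S: hit
U: hit
S: hit
Page faults: 6.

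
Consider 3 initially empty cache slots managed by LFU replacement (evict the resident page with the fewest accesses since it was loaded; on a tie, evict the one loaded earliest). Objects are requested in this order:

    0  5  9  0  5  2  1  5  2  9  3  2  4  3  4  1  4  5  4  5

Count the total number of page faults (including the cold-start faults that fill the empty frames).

0 -> miss, frames {0}
5 -> miss, frames {0,5}
9 -> miss, frames {0,5,9}
0 -> hit
5 -> hit
2 -> miss, evict 9, frames {0,5,2}
1 -> miss, evict 2, frames {0,5,1}
5 -> hit
2 -> miss, evict 1, frames {0,5,2}
9 -> miss, evict 2, frames {0,5,9}
3 -> miss, evict 9, frames {0,5,3}
2 -> miss, evict 3, frames {0,5,2}
4 -> miss, evict 2, frames {0,5,4}
3 -> miss, evict 4, frames {0,5,3}
4 -> miss, evict 3, frames {0,5,4}
1 -> miss, evict 4, frames {0,5,1}
4 -> miss, evict 1, frames {0,5,4}
5 -> hit
4 -> hit
5 -> hit
Page faults: 14.

14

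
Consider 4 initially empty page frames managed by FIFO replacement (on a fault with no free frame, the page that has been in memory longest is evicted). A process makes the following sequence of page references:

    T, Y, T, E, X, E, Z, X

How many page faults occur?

T → fault, frames {T}
Y → fault, frames {T,Y}
T → hit
E → fault, frames {T,Y,E}
X → fault, frames {T,Y,E,X}
E → hit
Z → fault, evict T, frames {Y,E,X,Z}
X → hit
Page faults: 5.

5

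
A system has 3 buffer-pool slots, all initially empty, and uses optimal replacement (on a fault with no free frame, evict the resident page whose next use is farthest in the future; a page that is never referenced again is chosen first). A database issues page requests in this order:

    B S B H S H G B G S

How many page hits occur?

6

B -> miss, frames (B)
S -> miss, frames (B S)
B -> hit
H -> miss, frames (B S H)
S -> hit
H -> hit
G -> miss, evict H, frames (B S G)
B -> hit
G -> hit
S -> hit
Hits: 6.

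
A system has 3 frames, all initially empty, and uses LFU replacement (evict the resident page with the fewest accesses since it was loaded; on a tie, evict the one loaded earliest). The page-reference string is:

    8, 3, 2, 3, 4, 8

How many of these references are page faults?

5

8: miss, frames {8}
3: miss, frames {8,3}
2: miss, frames {8,3,2}
3: hit
4: miss, evict 8, frames {3,2,4}
8: miss, evict 2, frames {3,4,8}
Page faults: 5.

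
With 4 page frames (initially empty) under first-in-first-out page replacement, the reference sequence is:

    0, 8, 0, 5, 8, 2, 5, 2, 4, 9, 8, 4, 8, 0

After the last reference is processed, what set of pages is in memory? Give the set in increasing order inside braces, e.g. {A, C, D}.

0: fault, frames (0)
8: fault, frames (0 8)
0: hit
5: fault, frames (0 8 5)
8: hit
2: fault, frames (0 8 5 2)
5: hit
2: hit
4: fault, evict 0, frames (8 5 2 4)
9: fault, evict 8, frames (5 2 4 9)
8: fault, evict 5, frames (2 4 9 8)
4: hit
8: hit
0: fault, evict 2, frames (4 9 8 0)

{0, 4, 8, 9}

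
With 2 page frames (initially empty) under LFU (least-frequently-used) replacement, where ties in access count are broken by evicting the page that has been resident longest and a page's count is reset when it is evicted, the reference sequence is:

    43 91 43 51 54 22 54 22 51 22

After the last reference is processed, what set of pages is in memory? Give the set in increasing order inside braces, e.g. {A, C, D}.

43: miss, frames (43)
91: miss, frames (43 91)
43: hit
51: miss, evict 91, frames (43 51)
54: miss, evict 51, frames (43 54)
22: miss, evict 54, frames (43 22)
54: miss, evict 22, frames (43 54)
22: miss, evict 54, frames (43 22)
51: miss, evict 22, frames (43 51)
22: miss, evict 51, frames (43 22)

{22, 43}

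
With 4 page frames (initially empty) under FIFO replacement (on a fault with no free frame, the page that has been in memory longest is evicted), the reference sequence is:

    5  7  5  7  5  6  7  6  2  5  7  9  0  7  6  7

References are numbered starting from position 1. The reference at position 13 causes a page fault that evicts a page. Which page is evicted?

7

pos 1: 5: fault, frames [5]
pos 2: 7: fault, frames [5, 7]
pos 3: 5: hit
pos 4: 7: hit
pos 5: 5: hit
pos 6: 6: fault, frames [5, 7, 6]
pos 7: 7: hit
pos 8: 6: hit
pos 9: 2: fault, frames [5, 7, 6, 2]
pos 10: 5: hit
pos 11: 7: hit
pos 12: 9: fault, evict 5, frames [7, 6, 2, 9]
pos 13: 0: fault, evict 7, frames [6, 2, 9, 0]
At position 13, page 7 is evicted.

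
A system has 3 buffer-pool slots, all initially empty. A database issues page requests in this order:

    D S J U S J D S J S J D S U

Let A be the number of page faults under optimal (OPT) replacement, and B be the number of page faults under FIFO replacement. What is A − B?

Under OPT: F F F F . . F . . . . . . F → 6 faults.
Under FIFO: F F F F . . F F F . . . . F → 8 faults.
A − B = 6 − 8 = -2.

-2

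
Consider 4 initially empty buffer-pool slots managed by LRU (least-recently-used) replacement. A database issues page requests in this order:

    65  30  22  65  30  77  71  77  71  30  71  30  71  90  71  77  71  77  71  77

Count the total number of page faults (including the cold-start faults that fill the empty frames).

65 -> miss, frames [65]
30 -> miss, frames [65, 30]
22 -> miss, frames [65, 30, 22]
65 -> hit
30 -> hit
77 -> miss, frames [22, 65, 30, 77]
71 -> miss, evict 22, frames [65, 30, 77, 71]
77 -> hit
71 -> hit
30 -> hit
71 -> hit
30 -> hit
71 -> hit
90 -> miss, evict 65, frames [77, 30, 71, 90]
71 -> hit
77 -> hit
71 -> hit
77 -> hit
71 -> hit
77 -> hit
Page faults: 6.

6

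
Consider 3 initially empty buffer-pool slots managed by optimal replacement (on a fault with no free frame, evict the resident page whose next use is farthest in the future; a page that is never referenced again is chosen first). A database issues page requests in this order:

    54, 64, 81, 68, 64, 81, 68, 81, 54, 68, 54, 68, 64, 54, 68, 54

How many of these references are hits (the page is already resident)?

11

54: fault, frames [54]
64: fault, frames [54, 64]
81: fault, frames [54, 64, 81]
68: fault, evict 54, frames [64, 81, 68]
64: hit
81: hit
68: hit
81: hit
54: fault, evict 81, frames [64, 68, 54]
68: hit
54: hit
68: hit
64: hit
54: hit
68: hit
54: hit
Hits: 11.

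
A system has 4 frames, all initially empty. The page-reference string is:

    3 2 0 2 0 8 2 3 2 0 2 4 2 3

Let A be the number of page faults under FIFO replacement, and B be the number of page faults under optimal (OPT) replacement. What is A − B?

Under FIFO: F F F . . F . . . . . F . F → 6 faults.
Under OPT: F F F . . F . . . . . F . . → 5 faults.
A − B = 6 − 5 = 1.

1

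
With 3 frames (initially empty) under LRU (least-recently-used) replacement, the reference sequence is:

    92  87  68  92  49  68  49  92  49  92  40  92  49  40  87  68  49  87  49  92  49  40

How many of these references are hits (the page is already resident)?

92 → fault, frames {92}
87 → fault, frames {92,87}
68 → fault, frames {92,87,68}
92 → hit
49 → fault, evict 87, frames {68,92,49}
68 → hit
49 → hit
92 → hit
49 → hit
92 → hit
40 → fault, evict 68, frames {49,92,40}
92 → hit
49 → hit
40 → hit
87 → fault, evict 92, frames {49,40,87}
68 → fault, evict 49, frames {40,87,68}
49 → fault, evict 40, frames {87,68,49}
87 → hit
49 → hit
92 → fault, evict 68, frames {87,49,92}
49 → hit
40 → fault, evict 87, frames {92,49,40}
Hits: 12.

12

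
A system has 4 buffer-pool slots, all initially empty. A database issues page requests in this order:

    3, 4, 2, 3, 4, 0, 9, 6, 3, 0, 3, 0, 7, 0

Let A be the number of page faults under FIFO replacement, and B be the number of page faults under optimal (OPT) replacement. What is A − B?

2

Under FIFO: F F F . . F F F F . . . F F → 9 faults.
Under OPT: F F F . . F F F . . . . F . → 7 faults.
A − B = 9 − 7 = 2.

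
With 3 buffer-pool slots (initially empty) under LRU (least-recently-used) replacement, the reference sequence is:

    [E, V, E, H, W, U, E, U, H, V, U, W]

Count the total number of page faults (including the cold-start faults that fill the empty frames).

E → miss, frames [E]
V → miss, frames [E, V]
E → hit
H → miss, frames [V, E, H]
W → miss, evict V, frames [E, H, W]
U → miss, evict E, frames [H, W, U]
E → miss, evict H, frames [W, U, E]
U → hit
H → miss, evict W, frames [E, U, H]
V → miss, evict E, frames [U, H, V]
U → hit
W → miss, evict H, frames [V, U, W]
Page faults: 9.

9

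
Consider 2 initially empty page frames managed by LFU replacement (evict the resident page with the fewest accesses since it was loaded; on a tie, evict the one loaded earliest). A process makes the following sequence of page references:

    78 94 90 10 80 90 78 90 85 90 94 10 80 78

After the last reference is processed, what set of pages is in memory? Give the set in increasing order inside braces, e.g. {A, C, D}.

78 -> miss, frames (78)
94 -> miss, frames (78 94)
90 -> miss, evict 78, frames (94 90)
10 -> miss, evict 94, frames (90 10)
80 -> miss, evict 90, frames (10 80)
90 -> miss, evict 10, frames (80 90)
78 -> miss, evict 80, frames (90 78)
90 -> hit
85 -> miss, evict 78, frames (90 85)
90 -> hit
94 -> miss, evict 85, frames (90 94)
10 -> miss, evict 94, frames (90 10)
80 -> miss, evict 10, frames (90 80)
78 -> miss, evict 80, frames (90 78)

{78, 90}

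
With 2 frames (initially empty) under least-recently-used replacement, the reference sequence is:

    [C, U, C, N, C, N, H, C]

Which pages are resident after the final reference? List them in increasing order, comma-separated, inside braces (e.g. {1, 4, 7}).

{C, H}

C: miss, frames [C]
U: miss, frames [C, U]
C: hit
N: miss, evict U, frames [C, N]
C: hit
N: hit
H: miss, evict C, frames [N, H]
C: miss, evict N, frames [H, C]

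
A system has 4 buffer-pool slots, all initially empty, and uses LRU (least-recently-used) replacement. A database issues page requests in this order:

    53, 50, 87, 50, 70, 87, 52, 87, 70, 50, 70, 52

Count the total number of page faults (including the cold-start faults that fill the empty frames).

53 → miss, frames {53}
50 → miss, frames {53,50}
87 → miss, frames {53,50,87}
50 → hit
70 → miss, frames {53,87,50,70}
87 → hit
52 → miss, evict 53, frames {50,70,87,52}
87 → hit
70 → hit
50 → hit
70 → hit
52 → hit
Page faults: 5.

5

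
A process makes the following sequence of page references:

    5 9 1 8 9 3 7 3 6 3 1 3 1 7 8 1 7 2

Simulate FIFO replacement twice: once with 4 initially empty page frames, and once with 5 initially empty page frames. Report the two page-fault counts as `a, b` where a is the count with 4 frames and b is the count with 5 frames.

10, 8

4 frames: F F F F . F F . F . F . . . F . . F → 10 faults.
5 frames: F F F F . F F . F . . . . . . . . F → 8 faults.
8 < 10: adding a frame reduced faults, as is typical.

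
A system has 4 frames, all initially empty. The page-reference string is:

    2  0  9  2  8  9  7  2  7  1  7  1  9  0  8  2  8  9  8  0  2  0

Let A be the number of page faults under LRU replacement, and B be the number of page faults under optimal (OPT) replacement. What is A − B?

1

Under LRU: F F F . F . F . . F . . . F F F . . . . . . → 9 faults.
Under OPT: F F F . F . F . . F . . . . F F . . . . . . → 8 faults.
A − B = 9 − 8 = 1.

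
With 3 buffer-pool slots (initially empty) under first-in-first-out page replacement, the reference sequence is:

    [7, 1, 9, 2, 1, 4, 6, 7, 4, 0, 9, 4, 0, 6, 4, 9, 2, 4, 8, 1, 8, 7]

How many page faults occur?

15

7: fault, frames (7)
1: fault, frames (7 1)
9: fault, frames (7 1 9)
2: fault, evict 7, frames (1 9 2)
1: hit
4: fault, evict 1, frames (9 2 4)
6: fault, evict 9, frames (2 4 6)
7: fault, evict 2, frames (4 6 7)
4: hit
0: fault, evict 4, frames (6 7 0)
9: fault, evict 6, frames (7 0 9)
4: fault, evict 7, frames (0 9 4)
0: hit
6: fault, evict 0, frames (9 4 6)
4: hit
9: hit
2: fault, evict 9, frames (4 6 2)
4: hit
8: fault, evict 4, frames (6 2 8)
1: fault, evict 6, frames (2 8 1)
8: hit
7: fault, evict 2, frames (8 1 7)
Page faults: 15.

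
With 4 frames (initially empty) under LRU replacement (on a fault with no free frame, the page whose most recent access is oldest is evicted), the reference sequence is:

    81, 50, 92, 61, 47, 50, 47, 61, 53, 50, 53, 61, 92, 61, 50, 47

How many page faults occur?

81 -> fault, frames {81}
50 -> fault, frames {81,50}
92 -> fault, frames {81,50,92}
61 -> fault, frames {81,50,92,61}
47 -> fault, evict 81, frames {50,92,61,47}
50 -> hit
47 -> hit
61 -> hit
53 -> fault, evict 92, frames {50,47,61,53}
50 -> hit
53 -> hit
61 -> hit
92 -> fault, evict 47, frames {50,53,61,92}
61 -> hit
50 -> hit
47 -> fault, evict 53, frames {92,61,50,47}
Page faults: 8.

8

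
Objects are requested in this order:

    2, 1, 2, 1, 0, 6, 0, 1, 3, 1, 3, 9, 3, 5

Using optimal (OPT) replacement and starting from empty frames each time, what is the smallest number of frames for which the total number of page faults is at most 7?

3

f=1: 14 faults
f=2: 8 faults
f=3: 7 faults
f=4: 7 faults
f=5: 7 faults
f=6: 7 faults
f=7: 7 faults
Smallest f with faults ≤ 7 is 3.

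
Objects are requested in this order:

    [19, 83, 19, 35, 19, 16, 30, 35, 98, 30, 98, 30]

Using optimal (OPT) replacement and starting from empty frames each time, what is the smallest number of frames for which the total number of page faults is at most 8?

2

f=1: 12 faults
f=2: 6 faults
f=3: 6 faults
f=4: 6 faults
f=5: 6 faults
f=6: 6 faults
Smallest f with faults ≤ 8 is 2.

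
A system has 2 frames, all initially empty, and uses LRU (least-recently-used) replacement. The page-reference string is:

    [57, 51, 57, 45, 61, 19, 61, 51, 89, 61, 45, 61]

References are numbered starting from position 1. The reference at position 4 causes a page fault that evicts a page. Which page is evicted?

51

pos 1: 57 -> miss, frames {57}
pos 2: 51 -> miss, frames {57,51}
pos 3: 57 -> hit
pos 4: 45 -> miss, evict 51, frames {57,45}
At position 4, page 51 is evicted.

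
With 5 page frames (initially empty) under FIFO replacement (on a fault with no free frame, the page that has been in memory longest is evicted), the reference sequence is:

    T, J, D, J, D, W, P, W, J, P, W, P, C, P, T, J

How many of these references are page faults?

8

T → fault, frames [T]
J → fault, frames [T, J]
D → fault, frames [T, J, D]
J → hit
D → hit
W → fault, frames [T, J, D, W]
P → fault, frames [T, J, D, W, P]
W → hit
J → hit
P → hit
W → hit
P → hit
C → fault, evict T, frames [J, D, W, P, C]
P → hit
T → fault, evict J, frames [D, W, P, C, T]
J → fault, evict D, frames [W, P, C, T, J]
Page faults: 8.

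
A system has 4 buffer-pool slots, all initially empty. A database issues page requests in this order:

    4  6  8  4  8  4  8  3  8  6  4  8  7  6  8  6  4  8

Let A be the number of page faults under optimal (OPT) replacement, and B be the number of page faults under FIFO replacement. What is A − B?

Under OPT: F F F . . . . F . . . . F . . . . . → 5 faults.
Under FIFO: F F F . . . . F . . . . F . . . F . → 6 faults.
A − B = 5 − 6 = -1.

-1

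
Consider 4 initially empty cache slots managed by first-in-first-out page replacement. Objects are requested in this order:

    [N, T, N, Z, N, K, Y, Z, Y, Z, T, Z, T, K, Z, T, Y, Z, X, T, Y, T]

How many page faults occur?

N: fault, frames {N}
T: fault, frames {N,T}
N: hit
Z: fault, frames {N,T,Z}
N: hit
K: fault, frames {N,T,Z,K}
Y: fault, evict N, frames {T,Z,K,Y}
Z: hit
Y: hit
Z: hit
T: hit
Z: hit
T: hit
K: hit
Z: hit
T: hit
Y: hit
Z: hit
X: fault, evict T, frames {Z,K,Y,X}
T: fault, evict Z, frames {K,Y,X,T}
Y: hit
T: hit
Page faults: 7.

7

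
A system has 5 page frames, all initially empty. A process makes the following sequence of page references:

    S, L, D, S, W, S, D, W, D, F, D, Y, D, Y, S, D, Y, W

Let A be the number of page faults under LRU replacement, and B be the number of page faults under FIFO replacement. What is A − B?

Under LRU: F F F . F . . . . F . F . . . . . . → 6 faults.
Under FIFO: F F F . F . . . . F . F . . F . . . → 7 faults.
A − B = 6 − 7 = -1.

-1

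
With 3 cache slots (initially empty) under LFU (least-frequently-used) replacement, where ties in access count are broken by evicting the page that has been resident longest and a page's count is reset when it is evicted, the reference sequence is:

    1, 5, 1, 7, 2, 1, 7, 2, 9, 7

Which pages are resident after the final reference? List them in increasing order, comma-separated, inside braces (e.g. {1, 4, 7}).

1 -> fault, frames {1}
5 -> fault, frames {1,5}
1 -> hit
7 -> fault, frames {1,5,7}
2 -> fault, evict 5, frames {1,7,2}
1 -> hit
7 -> hit
2 -> hit
9 -> fault, evict 7, frames {1,2,9}
7 -> fault, evict 9, frames {1,2,7}

{1, 2, 7}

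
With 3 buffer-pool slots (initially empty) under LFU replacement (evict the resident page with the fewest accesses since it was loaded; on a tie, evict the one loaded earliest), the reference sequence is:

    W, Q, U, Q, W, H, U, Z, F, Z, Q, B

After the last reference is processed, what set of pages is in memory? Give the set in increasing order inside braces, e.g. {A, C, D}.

{B, Q, W}

W → miss, frames [W]
Q → miss, frames [W, Q]
U → miss, frames [W, Q, U]
Q → hit
W → hit
H → miss, evict U, frames [W, Q, H]
U → miss, evict H, frames [W, Q, U]
Z → miss, evict U, frames [W, Q, Z]
F → miss, evict Z, frames [W, Q, F]
Z → miss, evict F, frames [W, Q, Z]
Q → hit
B → miss, evict Z, frames [W, Q, B]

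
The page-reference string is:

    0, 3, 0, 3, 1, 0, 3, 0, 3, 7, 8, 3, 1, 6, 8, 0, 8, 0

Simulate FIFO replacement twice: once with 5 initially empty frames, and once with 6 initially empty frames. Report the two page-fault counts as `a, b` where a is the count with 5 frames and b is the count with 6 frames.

7, 6

5 frames: F F . . F . . . . F F . . F . F . . → 7 faults.
6 frames: F F . . F . . . . F F . . F . . . . → 6 faults.
6 < 7: adding a frame reduced faults, as is typical.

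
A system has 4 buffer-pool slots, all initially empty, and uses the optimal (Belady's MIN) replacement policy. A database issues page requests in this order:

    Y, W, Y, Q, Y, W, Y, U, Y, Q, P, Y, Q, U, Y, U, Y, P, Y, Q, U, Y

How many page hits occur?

17

Y: fault, frames {Y}
W: fault, frames {Y,W}
Y: hit
Q: fault, frames {Y,W,Q}
Y: hit
W: hit
Y: hit
U: fault, frames {Y,W,Q,U}
Y: hit
Q: hit
P: fault, evict W, frames {Y,Q,U,P}
Y: hit
Q: hit
U: hit
Y: hit
U: hit
Y: hit
P: hit
Y: hit
Q: hit
U: hit
Y: hit
Hits: 17.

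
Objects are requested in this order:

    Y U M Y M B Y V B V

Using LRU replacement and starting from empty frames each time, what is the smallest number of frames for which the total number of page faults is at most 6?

f=1: 10 faults
f=2: 8 faults
f=3: 5 faults
f=4: 5 faults
f=5: 5 faults
Smallest f with faults ≤ 6 is 3.

3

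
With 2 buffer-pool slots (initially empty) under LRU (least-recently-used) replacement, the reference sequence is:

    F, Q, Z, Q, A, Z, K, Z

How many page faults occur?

F -> fault, frames {F}
Q -> fault, frames {F,Q}
Z -> fault, evict F, frames {Q,Z}
Q -> hit
A -> fault, evict Z, frames {Q,A}
Z -> fault, evict Q, frames {A,Z}
K -> fault, evict A, frames {Z,K}
Z -> hit
Page faults: 6.

6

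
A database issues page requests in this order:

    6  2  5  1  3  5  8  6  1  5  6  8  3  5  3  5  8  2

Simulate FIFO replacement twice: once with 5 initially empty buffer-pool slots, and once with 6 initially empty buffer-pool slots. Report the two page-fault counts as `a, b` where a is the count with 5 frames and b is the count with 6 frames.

8, 6

5 frames: F F F F F . F F . . . . . . . . . F → 8 faults.
6 frames: F F F F F . F . . . . . . . . . . . → 6 faults.
6 < 8: adding a frame reduced faults, as is typical.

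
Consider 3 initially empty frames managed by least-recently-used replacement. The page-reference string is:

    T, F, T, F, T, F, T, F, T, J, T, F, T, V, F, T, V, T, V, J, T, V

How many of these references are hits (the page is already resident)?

17

T -> fault, frames (T)
F -> fault, frames (T F)
T -> hit
F -> hit
T -> hit
F -> hit
T -> hit
F -> hit
T -> hit
J -> fault, frames (F T J)
T -> hit
F -> hit
T -> hit
V -> fault, evict J, frames (F T V)
F -> hit
T -> hit
V -> hit
T -> hit
V -> hit
J -> fault, evict F, frames (T V J)
T -> hit
V -> hit
Hits: 17.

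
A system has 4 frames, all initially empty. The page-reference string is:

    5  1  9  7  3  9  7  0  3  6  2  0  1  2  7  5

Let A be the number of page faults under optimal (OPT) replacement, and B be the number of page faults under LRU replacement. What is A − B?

Under OPT: F F F F F . . F . F F . . . . F → 9 faults.
Under LRU: F F F F F . . F . F F . F . F F → 11 faults.
A − B = 9 − 11 = -2.

-2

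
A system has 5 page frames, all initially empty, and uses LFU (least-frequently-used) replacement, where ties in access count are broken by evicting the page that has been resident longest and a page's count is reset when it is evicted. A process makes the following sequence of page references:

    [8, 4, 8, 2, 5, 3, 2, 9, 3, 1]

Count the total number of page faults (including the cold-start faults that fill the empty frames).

8 → fault, frames [8]
4 → fault, frames [8, 4]
8 → hit
2 → fault, frames [8, 4, 2]
5 → fault, frames [8, 4, 2, 5]
3 → fault, frames [8, 4, 2, 5, 3]
2 → hit
9 → fault, evict 4, frames [8, 2, 5, 3, 9]
3 → hit
1 → fault, evict 5, frames [8, 2, 3, 9, 1]
Page faults: 7.

7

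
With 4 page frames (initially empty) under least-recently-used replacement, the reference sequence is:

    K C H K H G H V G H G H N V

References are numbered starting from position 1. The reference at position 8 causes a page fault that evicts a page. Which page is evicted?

C

pos 1: K -> fault, frames {K}
pos 2: C -> fault, frames {K,C}
pos 3: H -> fault, frames {K,C,H}
pos 4: K -> hit
pos 5: H -> hit
pos 6: G -> fault, frames {C,K,H,G}
pos 7: H -> hit
pos 8: V -> fault, evict C, frames {K,G,H,V}
At position 8, page C is evicted.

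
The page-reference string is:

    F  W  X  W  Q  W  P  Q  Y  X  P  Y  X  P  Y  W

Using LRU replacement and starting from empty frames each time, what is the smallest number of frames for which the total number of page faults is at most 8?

4

f=1: 16 faults
f=2: 14 faults
f=3: 9 faults
f=4: 8 faults
f=5: 6 faults
f=6: 6 faults
Smallest f with faults ≤ 8 is 4.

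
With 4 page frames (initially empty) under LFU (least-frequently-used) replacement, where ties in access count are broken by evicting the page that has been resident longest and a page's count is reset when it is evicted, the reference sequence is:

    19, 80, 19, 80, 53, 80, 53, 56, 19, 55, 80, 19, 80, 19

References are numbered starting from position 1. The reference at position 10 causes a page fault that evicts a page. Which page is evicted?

56

pos 1: 19 -> fault, frames [19]
pos 2: 80 -> fault, frames [19, 80]
pos 3: 19 -> hit
pos 4: 80 -> hit
pos 5: 53 -> fault, frames [19, 80, 53]
pos 6: 80 -> hit
pos 7: 53 -> hit
pos 8: 56 -> fault, frames [19, 80, 53, 56]
pos 9: 19 -> hit
pos 10: 55 -> fault, evict 56, frames [19, 80, 53, 55]
At position 10, page 56 is evicted.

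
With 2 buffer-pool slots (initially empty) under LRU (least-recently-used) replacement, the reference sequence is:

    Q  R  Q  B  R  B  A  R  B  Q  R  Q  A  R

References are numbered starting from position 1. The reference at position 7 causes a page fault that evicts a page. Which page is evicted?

R

pos 1: Q -> miss, frames (Q)
pos 2: R -> miss, frames (Q R)
pos 3: Q -> hit
pos 4: B -> miss, evict R, frames (Q B)
pos 5: R -> miss, evict Q, frames (B R)
pos 6: B -> hit
pos 7: A -> miss, evict R, frames (B A)
At position 7, page R is evicted.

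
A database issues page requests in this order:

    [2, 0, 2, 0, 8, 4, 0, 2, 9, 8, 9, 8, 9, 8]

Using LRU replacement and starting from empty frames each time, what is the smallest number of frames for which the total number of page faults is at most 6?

4

f=1: 14 faults
f=2: 8 faults
f=3: 7 faults
f=4: 6 faults
f=5: 5 faults
Smallest f with faults ≤ 6 is 4.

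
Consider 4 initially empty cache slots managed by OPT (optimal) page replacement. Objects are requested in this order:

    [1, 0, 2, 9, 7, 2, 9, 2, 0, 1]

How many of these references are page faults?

1: miss, frames {1}
0: miss, frames {1,0}
2: miss, frames {1,0,2}
9: miss, frames {1,0,2,9}
7: miss, evict 1, frames {0,2,9,7}
2: hit
9: hit
2: hit
0: hit
1: miss, evict 7, frames {0,2,9,1}
Page faults: 6.

6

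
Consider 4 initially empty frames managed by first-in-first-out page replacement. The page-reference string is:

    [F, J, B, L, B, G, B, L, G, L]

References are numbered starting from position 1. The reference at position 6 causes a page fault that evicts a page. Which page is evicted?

pos 1: F: miss, frames (F)
pos 2: J: miss, frames (F J)
pos 3: B: miss, frames (F J B)
pos 4: L: miss, frames (F J B L)
pos 5: B: hit
pos 6: G: miss, evict F, frames (J B L G)
At position 6, page F is evicted.

F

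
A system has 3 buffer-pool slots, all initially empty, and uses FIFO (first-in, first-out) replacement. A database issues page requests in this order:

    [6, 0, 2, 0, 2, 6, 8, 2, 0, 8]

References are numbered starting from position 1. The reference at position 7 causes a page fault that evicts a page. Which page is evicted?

6

pos 1: 6 -> fault, frames {6}
pos 2: 0 -> fault, frames {6,0}
pos 3: 2 -> fault, frames {6,0,2}
pos 4: 0 -> hit
pos 5: 2 -> hit
pos 6: 6 -> hit
pos 7: 8 -> fault, evict 6, frames {0,2,8}
At position 7, page 6 is evicted.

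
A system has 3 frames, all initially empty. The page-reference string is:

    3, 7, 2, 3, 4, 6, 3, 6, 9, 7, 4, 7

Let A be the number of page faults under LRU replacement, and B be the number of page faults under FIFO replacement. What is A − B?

-1

Under LRU: F F F . F F . . F F F . → 8 faults.
Under FIFO: F F F . F F F . F F F . → 9 faults.
A − B = 8 − 9 = -1.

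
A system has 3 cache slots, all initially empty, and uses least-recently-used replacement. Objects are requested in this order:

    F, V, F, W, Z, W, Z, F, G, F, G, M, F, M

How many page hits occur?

8

F -> fault, frames {F}
V -> fault, frames {F,V}
F -> hit
W -> fault, frames {V,F,W}
Z -> fault, evict V, frames {F,W,Z}
W -> hit
Z -> hit
F -> hit
G -> fault, evict W, frames {Z,F,G}
F -> hit
G -> hit
M -> fault, evict Z, frames {F,G,M}
F -> hit
M -> hit
Hits: 8.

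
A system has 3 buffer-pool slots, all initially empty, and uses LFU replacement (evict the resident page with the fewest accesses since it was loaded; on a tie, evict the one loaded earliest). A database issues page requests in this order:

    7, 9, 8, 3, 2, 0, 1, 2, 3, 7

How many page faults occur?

9

7 → miss, frames [7]
9 → miss, frames [7, 9]
8 → miss, frames [7, 9, 8]
3 → miss, evict 7, frames [9, 8, 3]
2 → miss, evict 9, frames [8, 3, 2]
0 → miss, evict 8, frames [3, 2, 0]
1 → miss, evict 3, frames [2, 0, 1]
2 → hit
3 → miss, evict 0, frames [2, 1, 3]
7 → miss, evict 1, frames [2, 3, 7]
Page faults: 9.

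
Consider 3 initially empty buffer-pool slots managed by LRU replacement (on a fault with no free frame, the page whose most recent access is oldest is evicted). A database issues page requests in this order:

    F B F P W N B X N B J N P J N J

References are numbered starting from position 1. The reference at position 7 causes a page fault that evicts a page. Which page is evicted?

pos 1: F → fault, frames {F}
pos 2: B → fault, frames {F,B}
pos 3: F → hit
pos 4: P → fault, frames {B,F,P}
pos 5: W → fault, evict B, frames {F,P,W}
pos 6: N → fault, evict F, frames {P,W,N}
pos 7: B → fault, evict P, frames {W,N,B}
At position 7, page P is evicted.

P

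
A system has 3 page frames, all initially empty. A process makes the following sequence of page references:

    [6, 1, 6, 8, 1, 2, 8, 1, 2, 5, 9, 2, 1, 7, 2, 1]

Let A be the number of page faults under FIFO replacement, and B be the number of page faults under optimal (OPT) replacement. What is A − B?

2

Under FIFO: F F . F . F . . . F F . F F F . → 9 faults.
Under OPT: F F . F . F . . . F F . . F . . → 7 faults.
A − B = 9 − 7 = 2.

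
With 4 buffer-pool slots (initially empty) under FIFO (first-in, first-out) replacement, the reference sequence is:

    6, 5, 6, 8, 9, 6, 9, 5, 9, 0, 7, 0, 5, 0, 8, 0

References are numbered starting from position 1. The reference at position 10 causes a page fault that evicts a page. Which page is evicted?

6

pos 1: 6 → miss, frames (6)
pos 2: 5 → miss, frames (6 5)
pos 3: 6 → hit
pos 4: 8 → miss, frames (6 5 8)
pos 5: 9 → miss, frames (6 5 8 9)
pos 6: 6 → hit
pos 7: 9 → hit
pos 8: 5 → hit
pos 9: 9 → hit
pos 10: 0 → miss, evict 6, frames (5 8 9 0)
At position 10, page 6 is evicted.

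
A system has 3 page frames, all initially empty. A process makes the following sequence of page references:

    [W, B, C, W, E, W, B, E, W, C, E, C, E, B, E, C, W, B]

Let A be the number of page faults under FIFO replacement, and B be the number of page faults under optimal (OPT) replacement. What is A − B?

Under FIFO: F F F . F F F . . F F . . . . . F F → 10 faults.
Under OPT: F F F . F . . . . F . . . . . . F . → 6 faults.
A − B = 10 − 6 = 4.

4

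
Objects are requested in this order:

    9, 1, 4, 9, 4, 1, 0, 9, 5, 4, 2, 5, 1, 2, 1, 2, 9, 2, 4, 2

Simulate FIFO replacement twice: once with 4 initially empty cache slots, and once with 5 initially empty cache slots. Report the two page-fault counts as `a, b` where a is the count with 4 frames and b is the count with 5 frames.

4 frames: F F F . . . F . F . F . F . . . F . F . → 9 faults.
5 frames: F F F . . . F . F . F . . . . . F . . . → 7 faults.
7 < 9: adding a frame reduced faults, as is typical.

9, 7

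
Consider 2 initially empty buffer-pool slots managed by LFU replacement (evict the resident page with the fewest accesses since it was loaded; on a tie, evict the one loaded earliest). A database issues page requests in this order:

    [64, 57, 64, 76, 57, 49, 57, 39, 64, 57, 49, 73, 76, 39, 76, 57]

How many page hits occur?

2

64 → miss, frames (64)
57 → miss, frames (64 57)
64 → hit
76 → miss, evict 57, frames (64 76)
57 → miss, evict 76, frames (64 57)
49 → miss, evict 57, frames (64 49)
57 → miss, evict 49, frames (64 57)
39 → miss, evict 57, frames (64 39)
64 → hit
57 → miss, evict 39, frames (64 57)
49 → miss, evict 57, frames (64 49)
73 → miss, evict 49, frames (64 73)
76 → miss, evict 73, frames (64 76)
39 → miss, evict 76, frames (64 39)
76 → miss, evict 39, frames (64 76)
57 → miss, evict 76, frames (64 57)
Hits: 2.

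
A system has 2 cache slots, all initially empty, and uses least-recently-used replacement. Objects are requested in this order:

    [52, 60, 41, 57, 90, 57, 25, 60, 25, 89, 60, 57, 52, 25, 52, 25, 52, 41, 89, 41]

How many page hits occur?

52 → fault, frames [52]
60 → fault, frames [52, 60]
41 → fault, evict 52, frames [60, 41]
57 → fault, evict 60, frames [41, 57]
90 → fault, evict 41, frames [57, 90]
57 → hit
25 → fault, evict 90, frames [57, 25]
60 → fault, evict 57, frames [25, 60]
25 → hit
89 → fault, evict 60, frames [25, 89]
60 → fault, evict 25, frames [89, 60]
57 → fault, evict 89, frames [60, 57]
52 → fault, evict 60, frames [57, 52]
25 → fault, evict 57, frames [52, 25]
52 → hit
25 → hit
52 → hit
41 → fault, evict 25, frames [52, 41]
89 → fault, evict 52, frames [41, 89]
41 → hit
Hits: 6.

6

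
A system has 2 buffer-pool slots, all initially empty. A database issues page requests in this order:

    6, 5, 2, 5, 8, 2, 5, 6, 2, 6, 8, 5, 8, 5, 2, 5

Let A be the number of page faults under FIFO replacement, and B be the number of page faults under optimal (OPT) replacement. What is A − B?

Under FIFO: F F F . F . F F F . F F . . F . → 10 faults.
Under OPT: F F F . F . F F . . F F . . F . → 9 faults.
A − B = 10 − 9 = 1.

1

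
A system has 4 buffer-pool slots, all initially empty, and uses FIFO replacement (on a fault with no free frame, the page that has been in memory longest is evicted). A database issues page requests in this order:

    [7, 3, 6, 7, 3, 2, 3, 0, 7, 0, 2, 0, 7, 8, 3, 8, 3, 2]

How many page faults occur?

7: fault, frames [7]
3: fault, frames [7, 3]
6: fault, frames [7, 3, 6]
7: hit
3: hit
2: fault, frames [7, 3, 6, 2]
3: hit
0: fault, evict 7, frames [3, 6, 2, 0]
7: fault, evict 3, frames [6, 2, 0, 7]
0: hit
2: hit
0: hit
7: hit
8: fault, evict 6, frames [2, 0, 7, 8]
3: fault, evict 2, frames [0, 7, 8, 3]
8: hit
3: hit
2: fault, evict 0, frames [7, 8, 3, 2]
Page faults: 9.

9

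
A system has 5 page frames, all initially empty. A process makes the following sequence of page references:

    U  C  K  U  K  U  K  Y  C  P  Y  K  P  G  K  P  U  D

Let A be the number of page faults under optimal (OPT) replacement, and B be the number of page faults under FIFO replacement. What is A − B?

-1

Under OPT: F F F . . . . F . F . . . F . . . F → 7 faults.
Under FIFO: F F F . . . . F . F . . . F . . F F → 8 faults.
A − B = 7 − 8 = -1.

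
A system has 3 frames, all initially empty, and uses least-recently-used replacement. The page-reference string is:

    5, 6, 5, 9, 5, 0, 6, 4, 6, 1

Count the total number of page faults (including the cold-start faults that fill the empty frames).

5: fault, frames [5]
6: fault, frames [5, 6]
5: hit
9: fault, frames [6, 5, 9]
5: hit
0: fault, evict 6, frames [9, 5, 0]
6: fault, evict 9, frames [5, 0, 6]
4: fault, evict 5, frames [0, 6, 4]
6: hit
1: fault, evict 0, frames [4, 6, 1]
Page faults: 7.

7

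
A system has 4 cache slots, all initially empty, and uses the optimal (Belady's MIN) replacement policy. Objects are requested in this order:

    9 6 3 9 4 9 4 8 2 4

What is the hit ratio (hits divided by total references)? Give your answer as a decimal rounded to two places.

0.40

9 -> miss, frames [9]
6 -> miss, frames [9, 6]
3 -> miss, frames [9, 6, 3]
9 -> hit
4 -> miss, frames [9, 6, 3, 4]
9 -> hit
4 -> hit
8 -> miss, evict 3, frames [9, 6, 4, 8]
2 -> miss, evict 8, frames [9, 6, 4, 2]
4 -> hit
Hits: 4 of 10 references → 4/10 = 0.4000.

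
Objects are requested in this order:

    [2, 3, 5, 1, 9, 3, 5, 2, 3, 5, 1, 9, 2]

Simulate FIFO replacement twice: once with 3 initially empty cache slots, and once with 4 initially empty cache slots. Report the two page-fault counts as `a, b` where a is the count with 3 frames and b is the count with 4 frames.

10, 11

3 frames: F F F F F F F F . . F F . → 10 faults.
4 frames: F F F F F . . F F F F F F → 11 faults.
11 > 10: adding a frame increased faults — Belady's anomaly.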